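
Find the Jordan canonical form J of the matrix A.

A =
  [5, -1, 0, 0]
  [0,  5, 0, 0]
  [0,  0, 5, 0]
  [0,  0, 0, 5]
J_2(5) ⊕ J_1(5) ⊕ J_1(5)

The characteristic polynomial is
  det(x·I − A) = x^4 - 20*x^3 + 150*x^2 - 500*x + 625 = (x - 5)^4

Eigenvalues and multiplicities (the geometric multiplicity of λ is n − rank(A − λI), which equals the number of Jordan blocks for λ):
  λ = 5: algebraic multiplicity = 4, geometric multiplicity = 3

Determining the block sizes for each eigenvalue:
  λ = 5: 3 blocks summing to 4 forces exactly one block of size 2 and the rest size 1 → block sizes [2, 1, 1]

Assembling the blocks gives a Jordan form
J =
  [5, 1, 0, 0]
  [0, 5, 0, 0]
  [0, 0, 5, 0]
  [0, 0, 0, 5]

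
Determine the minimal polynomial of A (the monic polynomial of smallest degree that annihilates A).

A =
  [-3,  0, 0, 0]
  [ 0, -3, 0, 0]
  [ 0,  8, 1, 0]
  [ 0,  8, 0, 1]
x^2 + 2*x - 3

The characteristic polynomial is χ_A(x) = (x - 1)^2*(x + 3)^2, so the eigenvalues are known. The minimal polynomial is
  m_A(x) = Π_λ (x − λ)^{k_λ}
where k_λ is the size of the *largest* Jordan block for λ (equivalently, the smallest k with (A − λI)^k v = 0 for every generalised eigenvector v of λ).

  λ = -3: largest Jordan block has size 1, contributing (x + 3)
  λ = 1: largest Jordan block has size 1, contributing (x − 1)

So m_A(x) = (x - 1)*(x + 3) = x^2 + 2*x - 3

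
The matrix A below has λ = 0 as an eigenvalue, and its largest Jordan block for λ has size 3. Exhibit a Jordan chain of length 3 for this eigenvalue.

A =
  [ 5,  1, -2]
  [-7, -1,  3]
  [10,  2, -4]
A Jordan chain for λ = 0 of length 3:
v_1 = (-2, 2, -4)ᵀ
v_2 = (5, -7, 10)ᵀ
v_3 = (1, 0, 0)ᵀ

Let N = A − (0)·I. We want v_3 with N^3 v_3 = 0 but N^2 v_3 ≠ 0; then v_{j-1} := N · v_j for j = 3, …, 2.

Pick v_3 = (1, 0, 0)ᵀ.
Then v_2 = N · v_3 = (5, -7, 10)ᵀ.
Then v_1 = N · v_2 = (-2, 2, -4)ᵀ.

Sanity check: (A − (0)·I) v_1 = (0, 0, 0)ᵀ = 0. ✓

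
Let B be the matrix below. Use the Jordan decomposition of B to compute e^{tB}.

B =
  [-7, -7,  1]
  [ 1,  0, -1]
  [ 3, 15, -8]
e^{tB} =
  [-2*t*exp(-5*t) + exp(-5*t), -3*t^2*exp(-5*t) - 7*t*exp(-5*t), t^2*exp(-5*t) + t*exp(-5*t)]
  [t*exp(-5*t), 3*t^2*exp(-5*t)/2 + 5*t*exp(-5*t) + exp(-5*t), -t^2*exp(-5*t)/2 - t*exp(-5*t)]
  [3*t*exp(-5*t), 9*t^2*exp(-5*t)/2 + 15*t*exp(-5*t), -3*t^2*exp(-5*t)/2 - 3*t*exp(-5*t) + exp(-5*t)]

Strategy: write B = P · J · P⁻¹ where J is a Jordan canonical form, so e^{tB} = P · e^{tJ} · P⁻¹, and e^{tJ} can be computed block-by-block.

B has Jordan form
J =
  [-5,  1,  0]
  [ 0, -5,  1]
  [ 0,  0, -5]
(up to reordering of blocks).

Per-block formulas:
  For a 3×3 Jordan block J_3(-5): exp(t · J_3(-5)) = e^(-5t)·(I + t·N + (t^2/2)·N^2), where N is the 3×3 nilpotent shift.

After assembling e^{tJ} and conjugating by P, we get:

e^{tB} =
  [-2*t*exp(-5*t) + exp(-5*t), -3*t^2*exp(-5*t) - 7*t*exp(-5*t), t^2*exp(-5*t) + t*exp(-5*t)]
  [t*exp(-5*t), 3*t^2*exp(-5*t)/2 + 5*t*exp(-5*t) + exp(-5*t), -t^2*exp(-5*t)/2 - t*exp(-5*t)]
  [3*t*exp(-5*t), 9*t^2*exp(-5*t)/2 + 15*t*exp(-5*t), -3*t^2*exp(-5*t)/2 - 3*t*exp(-5*t) + exp(-5*t)]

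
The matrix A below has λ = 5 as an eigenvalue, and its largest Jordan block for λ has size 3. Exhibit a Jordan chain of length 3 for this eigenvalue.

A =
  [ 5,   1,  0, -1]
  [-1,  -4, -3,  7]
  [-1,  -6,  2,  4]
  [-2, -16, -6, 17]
A Jordan chain for λ = 5 of length 3:
v_1 = (1, -2, 1, -2)ᵀ
v_2 = (0, -1, -1, -2)ᵀ
v_3 = (1, 0, 0, 0)ᵀ

Let N = A − (5)·I. We want v_3 with N^3 v_3 = 0 but N^2 v_3 ≠ 0; then v_{j-1} := N · v_j for j = 3, …, 2.

Pick v_3 = (1, 0, 0, 0)ᵀ.
Then v_2 = N · v_3 = (0, -1, -1, -2)ᵀ.
Then v_1 = N · v_2 = (1, -2, 1, -2)ᵀ.

Sanity check: (A − (5)·I) v_1 = (0, 0, 0, 0)ᵀ = 0. ✓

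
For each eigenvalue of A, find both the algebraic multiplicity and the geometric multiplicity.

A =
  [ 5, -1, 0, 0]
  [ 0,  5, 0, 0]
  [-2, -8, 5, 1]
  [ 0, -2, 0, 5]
λ = 5: alg = 4, geom = 2

Step 1 — factor the characteristic polynomial to read off the algebraic multiplicities:
  χ_A(x) = (x - 5)^4

Step 2 — compute geometric multiplicities via the rank-nullity identity g(λ) = n − rank(A − λI):
  rank(A − (5)·I) = 2, so dim ker(A − (5)·I) = n − 2 = 2

Summary:
  λ = 5: algebraic multiplicity = 4, geometric multiplicity = 2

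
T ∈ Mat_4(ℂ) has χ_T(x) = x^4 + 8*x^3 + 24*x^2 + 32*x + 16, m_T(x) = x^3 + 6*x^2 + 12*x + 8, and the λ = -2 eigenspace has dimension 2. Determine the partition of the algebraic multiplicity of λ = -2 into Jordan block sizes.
Block sizes for λ = -2: [3, 1]

Step 1 — from the characteristic polynomial, algebraic multiplicity of λ = -2 is 4. From dim ker(T − (-2)·I) = 2, there are exactly 2 Jordan blocks for λ = -2.
Step 2 — from the minimal polynomial, the factor (x + 2)^3 tells us the largest block for λ = -2 has size 3.
Step 3 — with total size 4, 2 blocks, and largest block 3, the block sizes (in nonincreasing order) are [3, 1].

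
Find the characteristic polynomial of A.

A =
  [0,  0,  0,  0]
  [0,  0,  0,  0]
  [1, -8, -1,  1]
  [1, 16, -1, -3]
x^4 + 4*x^3 + 4*x^2

Expanding det(x·I − A) (e.g. by cofactor expansion or by noting that A is similar to its Jordan form J, which has the same characteristic polynomial as A) gives
  χ_A(x) = x^4 + 4*x^3 + 4*x^2
which factors as x^2*(x + 2)^2. The eigenvalues (with algebraic multiplicities) are λ = -2 with multiplicity 2, λ = 0 with multiplicity 2.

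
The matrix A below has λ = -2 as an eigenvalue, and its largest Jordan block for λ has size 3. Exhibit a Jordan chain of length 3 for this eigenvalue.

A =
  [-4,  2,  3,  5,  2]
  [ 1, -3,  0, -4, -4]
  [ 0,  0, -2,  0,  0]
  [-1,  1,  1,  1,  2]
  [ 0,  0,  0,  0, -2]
A Jordan chain for λ = -2 of length 3:
v_1 = (1, 1, 0, 0, 0)ᵀ
v_2 = (-2, 1, 0, -1, 0)ᵀ
v_3 = (1, 0, 0, 0, 0)ᵀ

Let N = A − (-2)·I. We want v_3 with N^3 v_3 = 0 but N^2 v_3 ≠ 0; then v_{j-1} := N · v_j for j = 3, …, 2.

Pick v_3 = (1, 0, 0, 0, 0)ᵀ.
Then v_2 = N · v_3 = (-2, 1, 0, -1, 0)ᵀ.
Then v_1 = N · v_2 = (1, 1, 0, 0, 0)ᵀ.

Sanity check: (A − (-2)·I) v_1 = (0, 0, 0, 0, 0)ᵀ = 0. ✓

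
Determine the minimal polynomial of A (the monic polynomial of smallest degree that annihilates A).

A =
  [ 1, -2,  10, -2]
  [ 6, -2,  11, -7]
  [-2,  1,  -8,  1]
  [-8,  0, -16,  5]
x^3 + x^2 - 21*x - 45

The characteristic polynomial is χ_A(x) = (x - 5)*(x + 3)^3, so the eigenvalues are known. The minimal polynomial is
  m_A(x) = Π_λ (x − λ)^{k_λ}
where k_λ is the size of the *largest* Jordan block for λ (equivalently, the smallest k with (A − λI)^k v = 0 for every generalised eigenvector v of λ).

  λ = -3: largest Jordan block has size 2, contributing (x + 3)^2
  λ = 5: largest Jordan block has size 1, contributing (x − 5)

So m_A(x) = (x - 5)*(x + 3)^2 = x^3 + x^2 - 21*x - 45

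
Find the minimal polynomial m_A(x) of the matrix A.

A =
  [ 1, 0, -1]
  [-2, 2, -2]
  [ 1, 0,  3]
x^2 - 4*x + 4

The characteristic polynomial is χ_A(x) = (x - 2)^3, so the eigenvalues are known. The minimal polynomial is
  m_A(x) = Π_λ (x − λ)^{k_λ}
where k_λ is the size of the *largest* Jordan block for λ (equivalently, the smallest k with (A − λI)^k v = 0 for every generalised eigenvector v of λ).

  λ = 2: largest Jordan block has size 2, contributing (x − 2)^2

So m_A(x) = (x - 2)^2 = x^2 - 4*x + 4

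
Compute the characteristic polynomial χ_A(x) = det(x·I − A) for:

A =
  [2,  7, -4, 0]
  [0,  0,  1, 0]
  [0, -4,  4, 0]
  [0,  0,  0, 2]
x^4 - 8*x^3 + 24*x^2 - 32*x + 16

Expanding det(x·I − A) (e.g. by cofactor expansion or by noting that A is similar to its Jordan form J, which has the same characteristic polynomial as A) gives
  χ_A(x) = x^4 - 8*x^3 + 24*x^2 - 32*x + 16
which factors as (x - 2)^4. The eigenvalues (with algebraic multiplicities) are λ = 2 with multiplicity 4.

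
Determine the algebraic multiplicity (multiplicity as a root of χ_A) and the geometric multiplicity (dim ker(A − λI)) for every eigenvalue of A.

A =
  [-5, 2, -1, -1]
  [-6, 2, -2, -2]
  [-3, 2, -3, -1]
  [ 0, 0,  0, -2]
λ = -2: alg = 4, geom = 3

Step 1 — factor the characteristic polynomial to read off the algebraic multiplicities:
  χ_A(x) = (x + 2)^4

Step 2 — compute geometric multiplicities via the rank-nullity identity g(λ) = n − rank(A − λI):
  rank(A − (-2)·I) = 1, so dim ker(A − (-2)·I) = n − 1 = 3

Summary:
  λ = -2: algebraic multiplicity = 4, geometric multiplicity = 3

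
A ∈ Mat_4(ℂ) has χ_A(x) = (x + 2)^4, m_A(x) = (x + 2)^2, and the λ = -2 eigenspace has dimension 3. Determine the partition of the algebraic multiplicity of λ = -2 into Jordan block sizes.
Block sizes for λ = -2: [2, 1, 1]

Step 1 — from the characteristic polynomial, algebraic multiplicity of λ = -2 is 4. From dim ker(A − (-2)·I) = 3, there are exactly 3 Jordan blocks for λ = -2.
Step 2 — from the minimal polynomial, the factor (x + 2)^2 tells us the largest block for λ = -2 has size 2.
Step 3 — with total size 4, 3 blocks, and largest block 2, the block sizes (in nonincreasing order) are [2, 1, 1].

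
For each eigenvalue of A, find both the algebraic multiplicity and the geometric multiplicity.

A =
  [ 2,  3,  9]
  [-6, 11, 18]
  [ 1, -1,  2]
λ = 5: alg = 3, geom = 2

Step 1 — factor the characteristic polynomial to read off the algebraic multiplicities:
  χ_A(x) = (x - 5)^3

Step 2 — compute geometric multiplicities via the rank-nullity identity g(λ) = n − rank(A − λI):
  rank(A − (5)·I) = 1, so dim ker(A − (5)·I) = n − 1 = 2

Summary:
  λ = 5: algebraic multiplicity = 3, geometric multiplicity = 2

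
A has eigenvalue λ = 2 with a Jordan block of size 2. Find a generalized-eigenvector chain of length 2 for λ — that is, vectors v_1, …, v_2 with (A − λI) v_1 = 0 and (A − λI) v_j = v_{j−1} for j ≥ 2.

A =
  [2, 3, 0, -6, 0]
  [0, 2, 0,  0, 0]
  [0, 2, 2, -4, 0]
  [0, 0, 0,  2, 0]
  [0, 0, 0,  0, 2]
A Jordan chain for λ = 2 of length 2:
v_1 = (3, 0, 2, 0, 0)ᵀ
v_2 = (0, 1, 0, 0, 0)ᵀ

Let N = A − (2)·I. We want v_2 with N^2 v_2 = 0 but N^1 v_2 ≠ 0; then v_{j-1} := N · v_j for j = 2, …, 2.

Pick v_2 = (0, 1, 0, 0, 0)ᵀ.
Then v_1 = N · v_2 = (3, 0, 2, 0, 0)ᵀ.

Sanity check: (A − (2)·I) v_1 = (0, 0, 0, 0, 0)ᵀ = 0. ✓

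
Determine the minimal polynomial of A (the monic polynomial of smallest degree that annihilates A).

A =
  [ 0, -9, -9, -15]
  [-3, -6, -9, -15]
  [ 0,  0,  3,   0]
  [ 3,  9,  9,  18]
x^2 - 9*x + 18

The characteristic polynomial is χ_A(x) = (x - 6)*(x - 3)^3, so the eigenvalues are known. The minimal polynomial is
  m_A(x) = Π_λ (x − λ)^{k_λ}
where k_λ is the size of the *largest* Jordan block for λ (equivalently, the smallest k with (A − λI)^k v = 0 for every generalised eigenvector v of λ).

  λ = 3: largest Jordan block has size 1, contributing (x − 3)
  λ = 6: largest Jordan block has size 1, contributing (x − 6)

So m_A(x) = (x - 6)*(x - 3) = x^2 - 9*x + 18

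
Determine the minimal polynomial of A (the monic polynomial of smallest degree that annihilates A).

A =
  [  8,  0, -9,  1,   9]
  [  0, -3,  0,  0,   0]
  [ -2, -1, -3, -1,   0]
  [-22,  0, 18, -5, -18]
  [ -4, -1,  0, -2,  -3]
x^3 - 27*x - 54

The characteristic polynomial is χ_A(x) = (x - 6)*(x + 3)^4, so the eigenvalues are known. The minimal polynomial is
  m_A(x) = Π_λ (x − λ)^{k_λ}
where k_λ is the size of the *largest* Jordan block for λ (equivalently, the smallest k with (A − λI)^k v = 0 for every generalised eigenvector v of λ).

  λ = -3: largest Jordan block has size 2, contributing (x + 3)^2
  λ = 6: largest Jordan block has size 1, contributing (x − 6)

So m_A(x) = (x - 6)*(x + 3)^2 = x^3 - 27*x - 54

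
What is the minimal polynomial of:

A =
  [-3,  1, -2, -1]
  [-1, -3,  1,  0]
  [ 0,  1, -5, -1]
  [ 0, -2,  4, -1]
x^3 + 9*x^2 + 27*x + 27

The characteristic polynomial is χ_A(x) = (x + 3)^4, so the eigenvalues are known. The minimal polynomial is
  m_A(x) = Π_λ (x − λ)^{k_λ}
where k_λ is the size of the *largest* Jordan block for λ (equivalently, the smallest k with (A − λI)^k v = 0 for every generalised eigenvector v of λ).

  λ = -3: largest Jordan block has size 3, contributing (x + 3)^3

So m_A(x) = (x + 3)^3 = x^3 + 9*x^2 + 27*x + 27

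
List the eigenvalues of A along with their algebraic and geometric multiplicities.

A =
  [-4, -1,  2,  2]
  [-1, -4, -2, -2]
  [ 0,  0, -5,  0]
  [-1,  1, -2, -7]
λ = -5: alg = 4, geom = 3

Step 1 — factor the characteristic polynomial to read off the algebraic multiplicities:
  χ_A(x) = (x + 5)^4

Step 2 — compute geometric multiplicities via the rank-nullity identity g(λ) = n − rank(A − λI):
  rank(A − (-5)·I) = 1, so dim ker(A − (-5)·I) = n − 1 = 3

Summary:
  λ = -5: algebraic multiplicity = 4, geometric multiplicity = 3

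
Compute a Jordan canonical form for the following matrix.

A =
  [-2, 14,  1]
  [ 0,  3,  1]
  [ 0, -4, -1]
J_1(-2) ⊕ J_2(1)

The characteristic polynomial is
  det(x·I − A) = x^3 - 3*x + 2 = (x - 1)^2*(x + 2)

Eigenvalues and multiplicities (the geometric multiplicity of λ is n − rank(A − λI), which equals the number of Jordan blocks for λ):
  λ = -2: algebraic multiplicity = 1, geometric multiplicity = 1
  λ = 1: algebraic multiplicity = 2, geometric multiplicity = 1

Determining the block sizes for each eigenvalue:
  λ = -2: one block (gm = 1), so the single block has size am = 1 → block sizes [1]
  λ = 1: one block (gm = 1), so the single block has size am = 2 → block sizes [2]

Assembling the blocks gives a Jordan form
J =
  [-2, 0, 0]
  [ 0, 1, 1]
  [ 0, 0, 1]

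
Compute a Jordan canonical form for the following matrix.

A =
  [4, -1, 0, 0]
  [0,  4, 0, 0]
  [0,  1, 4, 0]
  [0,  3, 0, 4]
J_2(4) ⊕ J_1(4) ⊕ J_1(4)

The characteristic polynomial is
  det(x·I − A) = x^4 - 16*x^3 + 96*x^2 - 256*x + 256 = (x - 4)^4

Eigenvalues and multiplicities (the geometric multiplicity of λ is n − rank(A − λI), which equals the number of Jordan blocks for λ):
  λ = 4: algebraic multiplicity = 4, geometric multiplicity = 3

Determining the block sizes for each eigenvalue:
  λ = 4: 3 blocks summing to 4 forces exactly one block of size 2 and the rest size 1 → block sizes [2, 1, 1]

Assembling the blocks gives a Jordan form
J =
  [4, 1, 0, 0]
  [0, 4, 0, 0]
  [0, 0, 4, 0]
  [0, 0, 0, 4]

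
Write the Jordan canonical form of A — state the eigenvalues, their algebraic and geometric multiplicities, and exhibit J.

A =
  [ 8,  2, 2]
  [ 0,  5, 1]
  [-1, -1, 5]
J_3(6)

The characteristic polynomial is
  det(x·I − A) = x^3 - 18*x^2 + 108*x - 216 = (x - 6)^3

Eigenvalues and multiplicities (the geometric multiplicity of λ is n − rank(A − λI), which equals the number of Jordan blocks for λ):
  λ = 6: algebraic multiplicity = 3, geometric multiplicity = 1

Determining the block sizes for each eigenvalue:
  λ = 6: one block (gm = 1), so the single block has size am = 3 → block sizes [3]

Assembling the blocks gives a Jordan form
J =
  [6, 1, 0]
  [0, 6, 1]
  [0, 0, 6]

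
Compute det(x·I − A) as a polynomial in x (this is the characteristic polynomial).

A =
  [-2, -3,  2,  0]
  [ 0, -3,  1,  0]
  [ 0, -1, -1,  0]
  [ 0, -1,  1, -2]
x^4 + 8*x^3 + 24*x^2 + 32*x + 16

Expanding det(x·I − A) (e.g. by cofactor expansion or by noting that A is similar to its Jordan form J, which has the same characteristic polynomial as A) gives
  χ_A(x) = x^4 + 8*x^3 + 24*x^2 + 32*x + 16
which factors as (x + 2)^4. The eigenvalues (with algebraic multiplicities) are λ = -2 with multiplicity 4.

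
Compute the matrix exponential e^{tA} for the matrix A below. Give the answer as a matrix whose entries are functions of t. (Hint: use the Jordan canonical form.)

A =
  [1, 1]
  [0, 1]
e^{tA} =
  [exp(t), t*exp(t)]
  [0, exp(t)]

Strategy: write A = P · J · P⁻¹ where J is a Jordan canonical form, so e^{tA} = P · e^{tJ} · P⁻¹, and e^{tJ} can be computed block-by-block.

A has Jordan form
J =
  [1, 1]
  [0, 1]
(up to reordering of blocks).

Per-block formulas:
  For a 2×2 Jordan block J_2(1): exp(t · J_2(1)) = e^(1t)·(I + t·N), where N is the 2×2 nilpotent shift.

After assembling e^{tJ} and conjugating by P, we get:

e^{tA} =
  [exp(t), t*exp(t)]
  [0, exp(t)]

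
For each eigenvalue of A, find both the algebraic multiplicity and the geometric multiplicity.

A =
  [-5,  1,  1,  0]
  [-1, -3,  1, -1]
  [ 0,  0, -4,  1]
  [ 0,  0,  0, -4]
λ = -4: alg = 4, geom = 2

Step 1 — factor the characteristic polynomial to read off the algebraic multiplicities:
  χ_A(x) = (x + 4)^4

Step 2 — compute geometric multiplicities via the rank-nullity identity g(λ) = n − rank(A − λI):
  rank(A − (-4)·I) = 2, so dim ker(A − (-4)·I) = n − 2 = 2

Summary:
  λ = -4: algebraic multiplicity = 4, geometric multiplicity = 2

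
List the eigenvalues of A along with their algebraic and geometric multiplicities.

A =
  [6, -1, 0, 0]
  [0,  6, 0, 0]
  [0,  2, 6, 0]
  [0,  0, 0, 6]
λ = 6: alg = 4, geom = 3

Step 1 — factor the characteristic polynomial to read off the algebraic multiplicities:
  χ_A(x) = (x - 6)^4

Step 2 — compute geometric multiplicities via the rank-nullity identity g(λ) = n − rank(A − λI):
  rank(A − (6)·I) = 1, so dim ker(A − (6)·I) = n − 1 = 3

Summary:
  λ = 6: algebraic multiplicity = 4, geometric multiplicity = 3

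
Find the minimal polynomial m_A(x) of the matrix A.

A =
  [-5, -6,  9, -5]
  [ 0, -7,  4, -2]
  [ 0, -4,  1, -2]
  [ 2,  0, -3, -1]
x^3 + 9*x^2 + 27*x + 27

The characteristic polynomial is χ_A(x) = (x + 3)^4, so the eigenvalues are known. The minimal polynomial is
  m_A(x) = Π_λ (x − λ)^{k_λ}
where k_λ is the size of the *largest* Jordan block for λ (equivalently, the smallest k with (A − λI)^k v = 0 for every generalised eigenvector v of λ).

  λ = -3: largest Jordan block has size 3, contributing (x + 3)^3

So m_A(x) = (x + 3)^3 = x^3 + 9*x^2 + 27*x + 27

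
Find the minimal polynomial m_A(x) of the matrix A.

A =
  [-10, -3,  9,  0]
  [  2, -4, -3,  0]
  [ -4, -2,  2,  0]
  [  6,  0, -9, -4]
x^3 + 12*x^2 + 48*x + 64

The characteristic polynomial is χ_A(x) = (x + 4)^4, so the eigenvalues are known. The minimal polynomial is
  m_A(x) = Π_λ (x − λ)^{k_λ}
where k_λ is the size of the *largest* Jordan block for λ (equivalently, the smallest k with (A − λI)^k v = 0 for every generalised eigenvector v of λ).

  λ = -4: largest Jordan block has size 3, contributing (x + 4)^3

So m_A(x) = (x + 4)^3 = x^3 + 12*x^2 + 48*x + 64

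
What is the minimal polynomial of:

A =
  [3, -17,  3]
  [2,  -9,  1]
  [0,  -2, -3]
x^3 + 9*x^2 + 27*x + 27

The characteristic polynomial is χ_A(x) = (x + 3)^3, so the eigenvalues are known. The minimal polynomial is
  m_A(x) = Π_λ (x − λ)^{k_λ}
where k_λ is the size of the *largest* Jordan block for λ (equivalently, the smallest k with (A − λI)^k v = 0 for every generalised eigenvector v of λ).

  λ = -3: largest Jordan block has size 3, contributing (x + 3)^3

So m_A(x) = (x + 3)^3 = x^3 + 9*x^2 + 27*x + 27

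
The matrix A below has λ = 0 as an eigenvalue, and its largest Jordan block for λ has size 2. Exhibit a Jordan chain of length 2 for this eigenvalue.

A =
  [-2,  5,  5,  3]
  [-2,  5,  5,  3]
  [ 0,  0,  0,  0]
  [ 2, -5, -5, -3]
A Jordan chain for λ = 0 of length 2:
v_1 = (-2, -2, 0, 2)ᵀ
v_2 = (1, 0, 0, 0)ᵀ

Let N = A − (0)·I. We want v_2 with N^2 v_2 = 0 but N^1 v_2 ≠ 0; then v_{j-1} := N · v_j for j = 2, …, 2.

Pick v_2 = (1, 0, 0, 0)ᵀ.
Then v_1 = N · v_2 = (-2, -2, 0, 2)ᵀ.

Sanity check: (A − (0)·I) v_1 = (0, 0, 0, 0)ᵀ = 0. ✓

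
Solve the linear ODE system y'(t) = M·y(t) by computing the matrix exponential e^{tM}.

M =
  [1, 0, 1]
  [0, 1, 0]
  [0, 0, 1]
e^{tM} =
  [exp(t), 0, t*exp(t)]
  [0, exp(t), 0]
  [0, 0, exp(t)]

Strategy: write M = P · J · P⁻¹ where J is a Jordan canonical form, so e^{tM} = P · e^{tJ} · P⁻¹, and e^{tJ} can be computed block-by-block.

M has Jordan form
J =
  [1, 1, 0]
  [0, 1, 0]
  [0, 0, 1]
(up to reordering of blocks).

Per-block formulas:
  For a 1×1 block at λ = 1: exp(t · [1]) = [e^(1t)].
  For a 2×2 Jordan block J_2(1): exp(t · J_2(1)) = e^(1t)·(I + t·N), where N is the 2×2 nilpotent shift.

After assembling e^{tJ} and conjugating by P, we get:

e^{tM} =
  [exp(t), 0, t*exp(t)]
  [0, exp(t), 0]
  [0, 0, exp(t)]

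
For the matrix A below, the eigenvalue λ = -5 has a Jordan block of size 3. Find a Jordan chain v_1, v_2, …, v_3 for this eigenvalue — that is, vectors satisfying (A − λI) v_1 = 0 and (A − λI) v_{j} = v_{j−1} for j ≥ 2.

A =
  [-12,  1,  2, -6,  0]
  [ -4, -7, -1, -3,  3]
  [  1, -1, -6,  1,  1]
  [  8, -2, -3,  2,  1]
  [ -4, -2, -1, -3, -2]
A Jordan chain for λ = -5 of length 3:
v_1 = (-1, -1, 0, 1, -1)ᵀ
v_2 = (-7, -4, 1, 8, -4)ᵀ
v_3 = (1, 0, 0, 0, 0)ᵀ

Let N = A − (-5)·I. We want v_3 with N^3 v_3 = 0 but N^2 v_3 ≠ 0; then v_{j-1} := N · v_j for j = 3, …, 2.

Pick v_3 = (1, 0, 0, 0, 0)ᵀ.
Then v_2 = N · v_3 = (-7, -4, 1, 8, -4)ᵀ.
Then v_1 = N · v_2 = (-1, -1, 0, 1, -1)ᵀ.

Sanity check: (A − (-5)·I) v_1 = (0, 0, 0, 0, 0)ᵀ = 0. ✓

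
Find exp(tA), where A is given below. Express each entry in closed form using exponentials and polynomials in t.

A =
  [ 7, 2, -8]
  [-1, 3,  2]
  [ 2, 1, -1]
e^{tA} =
  [-t^2*exp(3*t) + 4*t*exp(3*t) + exp(3*t), 2*t*exp(3*t), 2*t^2*exp(3*t) - 8*t*exp(3*t)]
  [-t*exp(3*t), exp(3*t), 2*t*exp(3*t)]
  [-t^2*exp(3*t)/2 + 2*t*exp(3*t), t*exp(3*t), t^2*exp(3*t) - 4*t*exp(3*t) + exp(3*t)]

Strategy: write A = P · J · P⁻¹ where J is a Jordan canonical form, so e^{tA} = P · e^{tJ} · P⁻¹, and e^{tJ} can be computed block-by-block.

A has Jordan form
J =
  [3, 1, 0]
  [0, 3, 1]
  [0, 0, 3]
(up to reordering of blocks).

Per-block formulas:
  For a 3×3 Jordan block J_3(3): exp(t · J_3(3)) = e^(3t)·(I + t·N + (t^2/2)·N^2), where N is the 3×3 nilpotent shift.

After assembling e^{tJ} and conjugating by P, we get:

e^{tA} =
  [-t^2*exp(3*t) + 4*t*exp(3*t) + exp(3*t), 2*t*exp(3*t), 2*t^2*exp(3*t) - 8*t*exp(3*t)]
  [-t*exp(3*t), exp(3*t), 2*t*exp(3*t)]
  [-t^2*exp(3*t)/2 + 2*t*exp(3*t), t*exp(3*t), t^2*exp(3*t) - 4*t*exp(3*t) + exp(3*t)]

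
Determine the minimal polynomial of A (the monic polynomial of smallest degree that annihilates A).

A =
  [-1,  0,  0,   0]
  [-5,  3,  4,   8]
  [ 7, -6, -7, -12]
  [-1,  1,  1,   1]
x^2 + 2*x + 1

The characteristic polynomial is χ_A(x) = (x + 1)^4, so the eigenvalues are known. The minimal polynomial is
  m_A(x) = Π_λ (x − λ)^{k_λ}
where k_λ is the size of the *largest* Jordan block for λ (equivalently, the smallest k with (A − λI)^k v = 0 for every generalised eigenvector v of λ).

  λ = -1: largest Jordan block has size 2, contributing (x + 1)^2

So m_A(x) = (x + 1)^2 = x^2 + 2*x + 1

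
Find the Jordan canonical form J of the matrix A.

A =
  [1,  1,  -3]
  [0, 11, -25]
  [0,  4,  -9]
J_3(1)

The characteristic polynomial is
  det(x·I − A) = x^3 - 3*x^2 + 3*x - 1 = (x - 1)^3

Eigenvalues and multiplicities (the geometric multiplicity of λ is n − rank(A − λI), which equals the number of Jordan blocks for λ):
  λ = 1: algebraic multiplicity = 3, geometric multiplicity = 1

Determining the block sizes for each eigenvalue:
  λ = 1: one block (gm = 1), so the single block has size am = 3 → block sizes [3]

Assembling the blocks gives a Jordan form
J =
  [1, 1, 0]
  [0, 1, 1]
  [0, 0, 1]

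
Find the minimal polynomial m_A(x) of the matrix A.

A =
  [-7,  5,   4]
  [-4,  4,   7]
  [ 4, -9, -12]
x^3 + 15*x^2 + 75*x + 125

The characteristic polynomial is χ_A(x) = (x + 5)^3, so the eigenvalues are known. The minimal polynomial is
  m_A(x) = Π_λ (x − λ)^{k_λ}
where k_λ is the size of the *largest* Jordan block for λ (equivalently, the smallest k with (A − λI)^k v = 0 for every generalised eigenvector v of λ).

  λ = -5: largest Jordan block has size 3, contributing (x + 5)^3

So m_A(x) = (x + 5)^3 = x^3 + 15*x^2 + 75*x + 125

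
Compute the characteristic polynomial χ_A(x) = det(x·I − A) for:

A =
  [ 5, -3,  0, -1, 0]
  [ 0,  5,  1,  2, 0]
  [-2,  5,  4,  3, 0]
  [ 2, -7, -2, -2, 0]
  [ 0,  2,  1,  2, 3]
x^5 - 15*x^4 + 90*x^3 - 270*x^2 + 405*x - 243

Expanding det(x·I − A) (e.g. by cofactor expansion or by noting that A is similar to its Jordan form J, which has the same characteristic polynomial as A) gives
  χ_A(x) = x^5 - 15*x^4 + 90*x^3 - 270*x^2 + 405*x - 243
which factors as (x - 3)^5. The eigenvalues (with algebraic multiplicities) are λ = 3 with multiplicity 5.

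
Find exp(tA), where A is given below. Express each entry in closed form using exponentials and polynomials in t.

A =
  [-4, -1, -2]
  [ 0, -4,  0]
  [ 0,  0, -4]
e^{tA} =
  [exp(-4*t), -t*exp(-4*t), -2*t*exp(-4*t)]
  [0, exp(-4*t), 0]
  [0, 0, exp(-4*t)]

Strategy: write A = P · J · P⁻¹ where J is a Jordan canonical form, so e^{tA} = P · e^{tJ} · P⁻¹, and e^{tJ} can be computed block-by-block.

A has Jordan form
J =
  [-4,  1,  0]
  [ 0, -4,  0]
  [ 0,  0, -4]
(up to reordering of blocks).

Per-block formulas:
  For a 2×2 Jordan block J_2(-4): exp(t · J_2(-4)) = e^(-4t)·(I + t·N), where N is the 2×2 nilpotent shift.
  For a 1×1 block at λ = -4: exp(t · [-4]) = [e^(-4t)].

After assembling e^{tJ} and conjugating by P, we get:

e^{tA} =
  [exp(-4*t), -t*exp(-4*t), -2*t*exp(-4*t)]
  [0, exp(-4*t), 0]
  [0, 0, exp(-4*t)]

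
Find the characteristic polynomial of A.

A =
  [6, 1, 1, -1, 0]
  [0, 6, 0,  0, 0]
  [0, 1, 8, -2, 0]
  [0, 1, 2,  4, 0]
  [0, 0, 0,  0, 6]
x^5 - 30*x^4 + 360*x^3 - 2160*x^2 + 6480*x - 7776

Expanding det(x·I − A) (e.g. by cofactor expansion or by noting that A is similar to its Jordan form J, which has the same characteristic polynomial as A) gives
  χ_A(x) = x^5 - 30*x^4 + 360*x^3 - 2160*x^2 + 6480*x - 7776
which factors as (x - 6)^5. The eigenvalues (with algebraic multiplicities) are λ = 6 with multiplicity 5.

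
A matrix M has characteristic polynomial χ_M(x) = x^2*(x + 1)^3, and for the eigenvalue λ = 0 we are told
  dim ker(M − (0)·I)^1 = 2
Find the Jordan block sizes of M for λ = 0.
Block sizes for λ = 0: [1, 1]

From the dimensions of kernels of powers, the number of Jordan blocks of size at least j is d_j − d_{j−1} where d_j = dim ker(N^j) (with d_0 = 0). Computing the differences gives [2].
The number of blocks of size exactly k is (#blocks of size ≥ k) − (#blocks of size ≥ k + 1), so the partition is: 2 block(s) of size 1.
In nonincreasing order the block sizes are [1, 1].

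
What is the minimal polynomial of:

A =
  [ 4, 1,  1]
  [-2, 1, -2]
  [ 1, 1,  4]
x^2 - 6*x + 9

The characteristic polynomial is χ_A(x) = (x - 3)^3, so the eigenvalues are known. The minimal polynomial is
  m_A(x) = Π_λ (x − λ)^{k_λ}
where k_λ is the size of the *largest* Jordan block for λ (equivalently, the smallest k with (A − λI)^k v = 0 for every generalised eigenvector v of λ).

  λ = 3: largest Jordan block has size 2, contributing (x − 3)^2

So m_A(x) = (x - 3)^2 = x^2 - 6*x + 9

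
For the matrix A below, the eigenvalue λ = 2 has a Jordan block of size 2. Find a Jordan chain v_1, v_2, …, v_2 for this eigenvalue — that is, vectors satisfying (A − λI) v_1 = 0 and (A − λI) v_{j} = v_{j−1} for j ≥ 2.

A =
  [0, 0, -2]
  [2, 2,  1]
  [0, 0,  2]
A Jordan chain for λ = 2 of length 2:
v_1 = (0, 1, 0)ᵀ
v_2 = (1, 0, -1)ᵀ

Let N = A − (2)·I. We want v_2 with N^2 v_2 = 0 but N^1 v_2 ≠ 0; then v_{j-1} := N · v_j for j = 2, …, 2.

Pick v_2 = (1, 0, -1)ᵀ.
Then v_1 = N · v_2 = (0, 1, 0)ᵀ.

Sanity check: (A − (2)·I) v_1 = (0, 0, 0)ᵀ = 0. ✓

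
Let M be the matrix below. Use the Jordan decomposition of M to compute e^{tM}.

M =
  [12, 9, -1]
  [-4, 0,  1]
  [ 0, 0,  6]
e^{tM} =
  [6*t*exp(6*t) + exp(6*t), 9*t*exp(6*t), 3*t^2*exp(6*t)/2 - t*exp(6*t)]
  [-4*t*exp(6*t), -6*t*exp(6*t) + exp(6*t), -t^2*exp(6*t) + t*exp(6*t)]
  [0, 0, exp(6*t)]

Strategy: write M = P · J · P⁻¹ where J is a Jordan canonical form, so e^{tM} = P · e^{tJ} · P⁻¹, and e^{tJ} can be computed block-by-block.

M has Jordan form
J =
  [6, 1, 0]
  [0, 6, 1]
  [0, 0, 6]
(up to reordering of blocks).

Per-block formulas:
  For a 3×3 Jordan block J_3(6): exp(t · J_3(6)) = e^(6t)·(I + t·N + (t^2/2)·N^2), where N is the 3×3 nilpotent shift.

After assembling e^{tJ} and conjugating by P, we get:

e^{tM} =
  [6*t*exp(6*t) + exp(6*t), 9*t*exp(6*t), 3*t^2*exp(6*t)/2 - t*exp(6*t)]
  [-4*t*exp(6*t), -6*t*exp(6*t) + exp(6*t), -t^2*exp(6*t) + t*exp(6*t)]
  [0, 0, exp(6*t)]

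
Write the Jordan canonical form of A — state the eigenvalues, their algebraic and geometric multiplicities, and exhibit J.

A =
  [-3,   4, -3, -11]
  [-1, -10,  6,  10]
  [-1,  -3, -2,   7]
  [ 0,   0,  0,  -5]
J_3(-5) ⊕ J_1(-5)

The characteristic polynomial is
  det(x·I − A) = x^4 + 20*x^3 + 150*x^2 + 500*x + 625 = (x + 5)^4

Eigenvalues and multiplicities (the geometric multiplicity of λ is n − rank(A − λI), which equals the number of Jordan blocks for λ):
  λ = -5: algebraic multiplicity = 4, geometric multiplicity = 2

Determining the block sizes for each eigenvalue:
  λ = -5: with am = 4 and gm = 2, the partition is not yet determined (e.g. several partitions of 4 into 2 parts exist). Let N = A − (-5)·I. Computing rank(N^1) = 2, rank(N^2) = 1, rank(N^3) = 0; the number of blocks of size ≥ j is rank(N^{j−1}) − rank(N^j), giving [2, 1, 1]. So we have 1 block(s) of size 3, 1 block(s) of size 1 → block sizes [3, 1]

Assembling the blocks gives a Jordan form
J =
  [-5,  1,  0,  0]
  [ 0, -5,  1,  0]
  [ 0,  0, -5,  0]
  [ 0,  0,  0, -5]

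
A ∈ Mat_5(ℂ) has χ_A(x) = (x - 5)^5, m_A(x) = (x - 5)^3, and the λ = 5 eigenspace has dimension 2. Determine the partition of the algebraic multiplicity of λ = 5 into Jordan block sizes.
Block sizes for λ = 5: [3, 2]

Step 1 — from the characteristic polynomial, algebraic multiplicity of λ = 5 is 5. From dim ker(A − (5)·I) = 2, there are exactly 2 Jordan blocks for λ = 5.
Step 2 — from the minimal polynomial, the factor (x − 5)^3 tells us the largest block for λ = 5 has size 3.
Step 3 — with total size 5, 2 blocks, and largest block 3, the block sizes (in nonincreasing order) are [3, 2].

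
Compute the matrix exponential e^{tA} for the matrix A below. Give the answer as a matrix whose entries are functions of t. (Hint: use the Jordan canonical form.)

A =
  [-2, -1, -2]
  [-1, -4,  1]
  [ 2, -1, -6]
e^{tA} =
  [t^2*exp(-4*t)/2 + 2*t*exp(-4*t) + exp(-4*t), -t*exp(-4*t), -t^2*exp(-4*t)/2 - 2*t*exp(-4*t)]
  [-t*exp(-4*t), exp(-4*t), t*exp(-4*t)]
  [t^2*exp(-4*t)/2 + 2*t*exp(-4*t), -t*exp(-4*t), -t^2*exp(-4*t)/2 - 2*t*exp(-4*t) + exp(-4*t)]

Strategy: write A = P · J · P⁻¹ where J is a Jordan canonical form, so e^{tA} = P · e^{tJ} · P⁻¹, and e^{tJ} can be computed block-by-block.

A has Jordan form
J =
  [-4,  1,  0]
  [ 0, -4,  1]
  [ 0,  0, -4]
(up to reordering of blocks).

Per-block formulas:
  For a 3×3 Jordan block J_3(-4): exp(t · J_3(-4)) = e^(-4t)·(I + t·N + (t^2/2)·N^2), where N is the 3×3 nilpotent shift.

After assembling e^{tJ} and conjugating by P, we get:

e^{tA} =
  [t^2*exp(-4*t)/2 + 2*t*exp(-4*t) + exp(-4*t), -t*exp(-4*t), -t^2*exp(-4*t)/2 - 2*t*exp(-4*t)]
  [-t*exp(-4*t), exp(-4*t), t*exp(-4*t)]
  [t^2*exp(-4*t)/2 + 2*t*exp(-4*t), -t*exp(-4*t), -t^2*exp(-4*t)/2 - 2*t*exp(-4*t) + exp(-4*t)]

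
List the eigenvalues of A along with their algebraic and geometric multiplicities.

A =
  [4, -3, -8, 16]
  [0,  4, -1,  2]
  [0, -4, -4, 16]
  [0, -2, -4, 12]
λ = 4: alg = 4, geom = 2

Step 1 — factor the characteristic polynomial to read off the algebraic multiplicities:
  χ_A(x) = (x - 4)^4

Step 2 — compute geometric multiplicities via the rank-nullity identity g(λ) = n − rank(A − λI):
  rank(A − (4)·I) = 2, so dim ker(A − (4)·I) = n − 2 = 2

Summary:
  λ = 4: algebraic multiplicity = 4, geometric multiplicity = 2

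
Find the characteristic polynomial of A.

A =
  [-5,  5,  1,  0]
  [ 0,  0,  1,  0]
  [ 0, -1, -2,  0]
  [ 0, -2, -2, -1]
x^4 + 8*x^3 + 18*x^2 + 16*x + 5

Expanding det(x·I − A) (e.g. by cofactor expansion or by noting that A is similar to its Jordan form J, which has the same characteristic polynomial as A) gives
  χ_A(x) = x^4 + 8*x^3 + 18*x^2 + 16*x + 5
which factors as (x + 1)^3*(x + 5). The eigenvalues (with algebraic multiplicities) are λ = -5 with multiplicity 1, λ = -1 with multiplicity 3.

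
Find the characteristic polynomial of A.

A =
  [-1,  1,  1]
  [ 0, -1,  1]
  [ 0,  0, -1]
x^3 + 3*x^2 + 3*x + 1

Expanding det(x·I − A) (e.g. by cofactor expansion or by noting that A is similar to its Jordan form J, which has the same characteristic polynomial as A) gives
  χ_A(x) = x^3 + 3*x^2 + 3*x + 1
which factors as (x + 1)^3. The eigenvalues (with algebraic multiplicities) are λ = -1 with multiplicity 3.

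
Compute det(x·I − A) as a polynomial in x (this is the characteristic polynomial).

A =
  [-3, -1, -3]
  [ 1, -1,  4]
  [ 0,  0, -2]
x^3 + 6*x^2 + 12*x + 8

Expanding det(x·I − A) (e.g. by cofactor expansion or by noting that A is similar to its Jordan form J, which has the same characteristic polynomial as A) gives
  χ_A(x) = x^3 + 6*x^2 + 12*x + 8
which factors as (x + 2)^3. The eigenvalues (with algebraic multiplicities) are λ = -2 with multiplicity 3.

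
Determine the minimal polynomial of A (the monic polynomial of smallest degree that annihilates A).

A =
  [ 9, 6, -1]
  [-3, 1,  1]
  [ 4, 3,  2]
x^3 - 12*x^2 + 48*x - 64

The characteristic polynomial is χ_A(x) = (x - 4)^3, so the eigenvalues are known. The minimal polynomial is
  m_A(x) = Π_λ (x − λ)^{k_λ}
where k_λ is the size of the *largest* Jordan block for λ (equivalently, the smallest k with (A − λI)^k v = 0 for every generalised eigenvector v of λ).

  λ = 4: largest Jordan block has size 3, contributing (x − 4)^3

So m_A(x) = (x - 4)^3 = x^3 - 12*x^2 + 48*x - 64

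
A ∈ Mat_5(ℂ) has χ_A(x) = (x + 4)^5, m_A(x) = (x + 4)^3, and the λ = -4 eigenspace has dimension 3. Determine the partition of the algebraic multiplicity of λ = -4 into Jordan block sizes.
Block sizes for λ = -4: [3, 1, 1]

Step 1 — from the characteristic polynomial, algebraic multiplicity of λ = -4 is 5. From dim ker(A − (-4)·I) = 3, there are exactly 3 Jordan blocks for λ = -4.
Step 2 — from the minimal polynomial, the factor (x + 4)^3 tells us the largest block for λ = -4 has size 3.
Step 3 — with total size 5, 3 blocks, and largest block 3, the block sizes (in nonincreasing order) are [3, 1, 1].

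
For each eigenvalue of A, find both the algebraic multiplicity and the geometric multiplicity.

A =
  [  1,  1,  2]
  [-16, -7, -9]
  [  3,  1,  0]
λ = -2: alg = 3, geom = 1

Step 1 — factor the characteristic polynomial to read off the algebraic multiplicities:
  χ_A(x) = (x + 2)^3

Step 2 — compute geometric multiplicities via the rank-nullity identity g(λ) = n − rank(A − λI):
  rank(A − (-2)·I) = 2, so dim ker(A − (-2)·I) = n − 2 = 1

Summary:
  λ = -2: algebraic multiplicity = 3, geometric multiplicity = 1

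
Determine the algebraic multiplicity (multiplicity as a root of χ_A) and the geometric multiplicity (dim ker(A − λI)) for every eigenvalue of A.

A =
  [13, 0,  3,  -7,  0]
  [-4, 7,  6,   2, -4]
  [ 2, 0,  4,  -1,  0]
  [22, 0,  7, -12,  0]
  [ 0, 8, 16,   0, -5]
λ = -1: alg = 2, geom = 2; λ = 3: alg = 3, geom = 2

Step 1 — factor the characteristic polynomial to read off the algebraic multiplicities:
  χ_A(x) = (x - 3)^3*(x + 1)^2

Step 2 — compute geometric multiplicities via the rank-nullity identity g(λ) = n − rank(A − λI):
  rank(A − (-1)·I) = 3, so dim ker(A − (-1)·I) = n − 3 = 2
  rank(A − (3)·I) = 3, so dim ker(A − (3)·I) = n − 3 = 2

Summary:
  λ = -1: algebraic multiplicity = 2, geometric multiplicity = 2
  λ = 3: algebraic multiplicity = 3, geometric multiplicity = 2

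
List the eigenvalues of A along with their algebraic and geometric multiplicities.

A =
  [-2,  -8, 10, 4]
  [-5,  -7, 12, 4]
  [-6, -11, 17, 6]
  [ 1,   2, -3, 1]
λ = 0: alg = 1, geom = 1; λ = 3: alg = 3, geom = 1

Step 1 — factor the characteristic polynomial to read off the algebraic multiplicities:
  χ_A(x) = x*(x - 3)^3

Step 2 — compute geometric multiplicities via the rank-nullity identity g(λ) = n − rank(A − λI):
  rank(A − (0)·I) = 3, so dim ker(A − (0)·I) = n − 3 = 1
  rank(A − (3)·I) = 3, so dim ker(A − (3)·I) = n − 3 = 1

Summary:
  λ = 0: algebraic multiplicity = 1, geometric multiplicity = 1
  λ = 3: algebraic multiplicity = 3, geometric multiplicity = 1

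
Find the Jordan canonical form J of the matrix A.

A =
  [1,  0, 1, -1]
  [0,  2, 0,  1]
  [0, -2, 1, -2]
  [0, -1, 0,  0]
J_3(1) ⊕ J_1(1)

The characteristic polynomial is
  det(x·I − A) = x^4 - 4*x^3 + 6*x^2 - 4*x + 1 = (x - 1)^4

Eigenvalues and multiplicities (the geometric multiplicity of λ is n − rank(A − λI), which equals the number of Jordan blocks for λ):
  λ = 1: algebraic multiplicity = 4, geometric multiplicity = 2

Determining the block sizes for each eigenvalue:
  λ = 1: with am = 4 and gm = 2, the partition is not yet determined (e.g. several partitions of 4 into 2 parts exist). Let N = A − (1)·I. Computing rank(N^1) = 2, rank(N^2) = 1, rank(N^3) = 0; the number of blocks of size ≥ j is rank(N^{j−1}) − rank(N^j), giving [2, 1, 1]. So we have 1 block(s) of size 3, 1 block(s) of size 1 → block sizes [3, 1]

Assembling the blocks gives a Jordan form
J =
  [1, 1, 0, 0]
  [0, 1, 1, 0]
  [0, 0, 1, 0]
  [0, 0, 0, 1]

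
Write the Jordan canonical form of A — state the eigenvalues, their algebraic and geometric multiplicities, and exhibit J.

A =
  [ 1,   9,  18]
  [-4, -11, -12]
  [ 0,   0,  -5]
J_2(-5) ⊕ J_1(-5)

The characteristic polynomial is
  det(x·I − A) = x^3 + 15*x^2 + 75*x + 125 = (x + 5)^3

Eigenvalues and multiplicities (the geometric multiplicity of λ is n − rank(A − λI), which equals the number of Jordan blocks for λ):
  λ = -5: algebraic multiplicity = 3, geometric multiplicity = 2

Determining the block sizes for each eigenvalue:
  λ = -5: 2 blocks summing to 3 forces exactly one block of size 2 and the rest size 1 → block sizes [2, 1]

Assembling the blocks gives a Jordan form
J =
  [-5,  1,  0]
  [ 0, -5,  0]
  [ 0,  0, -5]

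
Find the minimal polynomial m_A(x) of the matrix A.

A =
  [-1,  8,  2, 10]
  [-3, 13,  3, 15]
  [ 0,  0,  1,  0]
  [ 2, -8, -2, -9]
x^2 - 2*x + 1

The characteristic polynomial is χ_A(x) = (x - 1)^4, so the eigenvalues are known. The minimal polynomial is
  m_A(x) = Π_λ (x − λ)^{k_λ}
where k_λ is the size of the *largest* Jordan block for λ (equivalently, the smallest k with (A − λI)^k v = 0 for every generalised eigenvector v of λ).

  λ = 1: largest Jordan block has size 2, contributing (x − 1)^2

So m_A(x) = (x - 1)^2 = x^2 - 2*x + 1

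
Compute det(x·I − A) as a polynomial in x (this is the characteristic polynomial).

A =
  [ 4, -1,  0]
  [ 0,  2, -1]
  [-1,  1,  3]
x^3 - 9*x^2 + 27*x - 27

Expanding det(x·I − A) (e.g. by cofactor expansion or by noting that A is similar to its Jordan form J, which has the same characteristic polynomial as A) gives
  χ_A(x) = x^3 - 9*x^2 + 27*x - 27
which factors as (x - 3)^3. The eigenvalues (with algebraic multiplicities) are λ = 3 with multiplicity 3.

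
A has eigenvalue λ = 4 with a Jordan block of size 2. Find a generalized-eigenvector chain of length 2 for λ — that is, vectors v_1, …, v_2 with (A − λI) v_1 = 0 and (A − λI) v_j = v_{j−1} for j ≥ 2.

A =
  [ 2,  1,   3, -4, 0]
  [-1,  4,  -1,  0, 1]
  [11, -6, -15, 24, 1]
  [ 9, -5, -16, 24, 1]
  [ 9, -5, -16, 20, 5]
A Jordan chain for λ = 4 of length 2:
v_1 = (-2, -1, 11, 9, 9)ᵀ
v_2 = (1, 0, 0, 0, 0)ᵀ

Let N = A − (4)·I. We want v_2 with N^2 v_2 = 0 but N^1 v_2 ≠ 0; then v_{j-1} := N · v_j for j = 2, …, 2.

Pick v_2 = (1, 0, 0, 0, 0)ᵀ.
Then v_1 = N · v_2 = (-2, -1, 11, 9, 9)ᵀ.

Sanity check: (A − (4)·I) v_1 = (0, 0, 0, 0, 0)ᵀ = 0. ✓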